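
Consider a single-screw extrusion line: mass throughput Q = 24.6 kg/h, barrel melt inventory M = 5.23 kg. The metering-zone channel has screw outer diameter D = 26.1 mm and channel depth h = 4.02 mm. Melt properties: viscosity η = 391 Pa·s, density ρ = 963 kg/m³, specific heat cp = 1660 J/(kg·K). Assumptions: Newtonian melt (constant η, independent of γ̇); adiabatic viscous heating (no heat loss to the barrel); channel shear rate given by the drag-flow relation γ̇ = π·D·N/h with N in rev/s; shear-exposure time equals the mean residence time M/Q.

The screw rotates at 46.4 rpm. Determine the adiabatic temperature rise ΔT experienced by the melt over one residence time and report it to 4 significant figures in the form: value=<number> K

Throughput in SI: Q_s = 24.6 kg/h ÷ 3600 s/h = 0.00683333 kg/s
t_res = M / Q_s = 5.23 ÷ 0.00683333 = 765.366 s
Geometry in metres: D = 26.1 mm → 0.0261 m, h = 4.02 mm → 0.00402 m; screw speed N = 46.4 rpm = 0.773333 rev/s
Shear rate: γ̇ = πDN/h = π·0.0261·0.773333/0.00402 = 15.7736 s⁻¹
Adiabatic rise: ΔT = η γ̇² t_res / (ρ cp) = 391·(15.7736)²·765.366 / (963·1660) = 46.5772 K

value=46.58 K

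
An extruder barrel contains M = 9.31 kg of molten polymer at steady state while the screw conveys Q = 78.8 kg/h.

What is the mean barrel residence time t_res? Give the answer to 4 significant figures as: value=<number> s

value=425.3 s

Convert throughput: Q = 78.8 kg/h = 78.8/3600 = 0.0218889 kg/s
Mean residence time: t_res = M/Q_s = 9.31 kg / 0.0218889 kg/s = 425.33 s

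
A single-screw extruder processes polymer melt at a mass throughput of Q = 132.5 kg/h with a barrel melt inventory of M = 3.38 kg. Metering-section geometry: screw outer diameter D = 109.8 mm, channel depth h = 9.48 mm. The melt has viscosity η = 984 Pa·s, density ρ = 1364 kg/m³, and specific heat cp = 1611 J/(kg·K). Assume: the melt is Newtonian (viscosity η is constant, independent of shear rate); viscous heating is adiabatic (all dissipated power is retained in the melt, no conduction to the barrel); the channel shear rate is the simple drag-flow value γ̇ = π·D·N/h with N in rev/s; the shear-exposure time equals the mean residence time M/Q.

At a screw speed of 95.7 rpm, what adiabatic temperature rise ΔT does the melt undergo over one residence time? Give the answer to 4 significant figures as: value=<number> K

value=138.5 K

Throughput in SI: Q_s = 132.5 kg/h ÷ 3600 s/h = 0.0368056 kg/s
t_res = M / Q_s = 3.38 ÷ 0.0368056 = 91.834 s
Geometry in metres: D = 109.8 mm → 0.1098 m, h = 9.48 mm → 0.00948 m; screw speed N = 95.7 rpm = 1.595 rev/s
Shear rate: γ̇ = πDN/h = π·0.1098·1.595/0.00948 = 58.0369 s⁻¹
ΔT = η·γ̇²·t_res/(ρ·cp) = [984 × 58.0369² × 91.834] / [1364 × 1611] = 138.515 K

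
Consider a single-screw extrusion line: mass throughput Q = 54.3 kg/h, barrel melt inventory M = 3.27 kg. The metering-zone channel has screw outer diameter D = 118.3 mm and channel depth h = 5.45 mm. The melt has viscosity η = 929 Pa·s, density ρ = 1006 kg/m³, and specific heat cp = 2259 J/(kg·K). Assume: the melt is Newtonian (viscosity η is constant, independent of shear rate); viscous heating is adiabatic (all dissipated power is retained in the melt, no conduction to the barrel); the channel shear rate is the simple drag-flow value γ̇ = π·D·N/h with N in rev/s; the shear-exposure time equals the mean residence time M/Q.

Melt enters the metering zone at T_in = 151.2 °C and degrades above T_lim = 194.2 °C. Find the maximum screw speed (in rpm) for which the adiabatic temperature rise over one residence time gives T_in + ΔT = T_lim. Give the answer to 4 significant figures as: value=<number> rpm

value=19.38 rpm

Q_s = Q / 3600 = 54.3 / 3600 = 0.0150833 kg/s
t_res = M / Q_s = 3.27 ÷ 0.0150833 = 216.796 s
Geometry in SI: D = 118.3 mm → 0.1183 m, h = 5.45 mm → 0.00545 m
ΔT_a = T_lim − T_in = 194.2 − 151.2 = 43 K
γ̇_max² = ΔT_a·ρ·cp/(η·t_res) = 43·1006·2259/(929·216.796) = 485.195 s⁻²
Take the square root: γ̇_max = √(485.195) = 22.0271 s⁻¹
N_max = γ̇_max h / (πD) = 22.0271·0.00545/(π·0.1183) = 0.323013 rev/s → ×60 = 19.3808 rpm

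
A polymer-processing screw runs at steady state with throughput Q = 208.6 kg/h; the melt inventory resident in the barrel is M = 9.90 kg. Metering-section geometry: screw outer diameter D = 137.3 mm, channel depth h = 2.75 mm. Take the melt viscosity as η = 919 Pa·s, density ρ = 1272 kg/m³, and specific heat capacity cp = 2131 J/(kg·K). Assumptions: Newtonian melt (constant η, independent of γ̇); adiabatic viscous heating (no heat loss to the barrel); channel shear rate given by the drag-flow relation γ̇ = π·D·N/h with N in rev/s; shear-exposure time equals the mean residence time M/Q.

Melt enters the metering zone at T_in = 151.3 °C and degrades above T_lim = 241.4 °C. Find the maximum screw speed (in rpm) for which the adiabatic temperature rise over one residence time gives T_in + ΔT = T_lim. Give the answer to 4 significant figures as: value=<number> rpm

Q_s = Q / 3600 = 208.6 / 3600 = 0.0579444 kg/s
t_res = M / Q_s = 9.90 ÷ 0.0579444 = 170.853 s
D = 137.3 mm = 0.1373 m;  h = 2.75 mm = 0.00275 m
Allowable rise: ΔT_a = T_lim − T_in = 241.4 − 151.3 = 90.1 K
Invert ΔT = ηγ̇²t_res/(ρcp) for γ̇: γ̇_max² = ΔT_a ρ cp / (η t_res) = 90.1·1272·2131 / (919·170.853) = 1555.45 s⁻²
γ̇_max = √1555.45 = 39.4392 s⁻¹
Solve γ̇ = πDN/h for N: N_max = γ̇_max·h/(π·D) = 39.4392 × 0.00275 / (π × 0.1373) = 0.251444 rev/s = 15.0866 rpm

value=15.09 rpm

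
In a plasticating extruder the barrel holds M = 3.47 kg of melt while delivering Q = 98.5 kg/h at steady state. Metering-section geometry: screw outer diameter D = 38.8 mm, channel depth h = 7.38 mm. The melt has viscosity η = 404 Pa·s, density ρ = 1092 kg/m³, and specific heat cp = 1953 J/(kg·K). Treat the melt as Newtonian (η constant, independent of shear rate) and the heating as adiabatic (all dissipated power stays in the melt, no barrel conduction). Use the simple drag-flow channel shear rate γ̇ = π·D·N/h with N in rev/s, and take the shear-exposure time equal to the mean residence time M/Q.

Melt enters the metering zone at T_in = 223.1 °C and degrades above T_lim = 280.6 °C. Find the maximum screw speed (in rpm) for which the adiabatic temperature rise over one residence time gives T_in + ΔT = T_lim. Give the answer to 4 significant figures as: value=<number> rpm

Convert throughput: Q = 98.5 kg/h = 98.5/3600 = 0.0273611 kg/s
Mean residence time: t_res = M/Q_s = 3.47 kg / 0.0273611 kg/s = 126.822 s
Convert to metres: D = 0.0388 m, h = 0.00738 m
ΔT_a = T_lim − T_in = 280.6 °C − 223.1 °C = 57.5 K
γ̇_max² = ΔT_a·ρ·cp / (η·t_res) = [57.5 × 1092 × 1953] / [404 × 126.822] = 2393.4 s⁻²
Take the square root: γ̇_max = √(2393.4) = 48.9224 s⁻¹
N_max = γ̇_max·h / (π·D) = 48.9224 · 0.00738 / (π · 0.0388) = 2.96198 rev/s = 177.719 rpm

value=177.7 rpm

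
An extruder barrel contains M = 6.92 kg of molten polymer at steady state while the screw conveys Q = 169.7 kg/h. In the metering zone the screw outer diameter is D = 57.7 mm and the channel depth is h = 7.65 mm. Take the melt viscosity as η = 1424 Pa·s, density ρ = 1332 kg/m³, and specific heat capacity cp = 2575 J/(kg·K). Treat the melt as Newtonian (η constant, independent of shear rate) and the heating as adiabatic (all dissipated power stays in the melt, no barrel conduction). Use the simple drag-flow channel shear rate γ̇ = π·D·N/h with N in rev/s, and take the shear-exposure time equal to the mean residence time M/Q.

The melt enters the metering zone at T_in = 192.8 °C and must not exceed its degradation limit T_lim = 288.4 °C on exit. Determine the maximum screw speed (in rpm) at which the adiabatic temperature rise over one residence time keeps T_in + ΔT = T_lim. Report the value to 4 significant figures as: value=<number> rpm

Convert throughput: Q = 169.7 kg/h = 169.7/3600 = 0.0471389 kg/s
Mean residence time: t_res = M/Q_s = 6.92 kg / 0.0471389 kg/s = 146.8 s
D = 57.7 mm = 0.0577 m;  h = 7.65 mm = 0.00765 m
ΔT_a = T_lim − T_in = 288.4 − 192.8 = 95.6 K
γ̇_max² = ΔT_a·ρ·cp/(η·t_res) = 95.6·1332·2575/(1424·146.8) = 1568.57 s⁻²
γ̇_max = sqrt(1568.57) = 39.6051 s⁻¹
N_max = γ̇_max h / (πD) = 39.6051·0.00765/(π·0.0577) = 1.67143 rev/s → ×60 = 100.286 rpm

value=100.3 rpm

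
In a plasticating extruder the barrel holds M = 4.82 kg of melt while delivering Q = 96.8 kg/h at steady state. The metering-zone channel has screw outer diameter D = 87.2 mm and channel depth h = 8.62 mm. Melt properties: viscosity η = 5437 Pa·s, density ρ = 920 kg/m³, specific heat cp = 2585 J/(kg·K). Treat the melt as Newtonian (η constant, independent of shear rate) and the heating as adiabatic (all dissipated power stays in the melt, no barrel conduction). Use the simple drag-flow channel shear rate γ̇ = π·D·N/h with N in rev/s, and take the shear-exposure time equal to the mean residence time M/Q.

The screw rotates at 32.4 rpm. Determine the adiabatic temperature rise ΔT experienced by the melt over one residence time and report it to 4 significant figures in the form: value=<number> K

value=120.7 K

Convert throughput: Q = 96.8 kg/h = 96.8/3600 = 0.0268889 kg/s
Mean residence time: t_res = M/Q_s = 4.82 kg / 0.0268889 kg/s = 179.256 s
D = 87.2 mm = 0.0872 m;  h = 8.62 mm = 0.00862 m;  N = 32.4 rpm / 60 = 0.54 rev/s
γ̇ = π D N / h = (π)(0.0872)(0.54) / 0.00862 = 17.1614 s⁻¹
ΔT = η·γ̇²·t_res / (ρ·cp) = 5437 · (17.1614)² · 179.256 / (920 · 2585) = 120.695 K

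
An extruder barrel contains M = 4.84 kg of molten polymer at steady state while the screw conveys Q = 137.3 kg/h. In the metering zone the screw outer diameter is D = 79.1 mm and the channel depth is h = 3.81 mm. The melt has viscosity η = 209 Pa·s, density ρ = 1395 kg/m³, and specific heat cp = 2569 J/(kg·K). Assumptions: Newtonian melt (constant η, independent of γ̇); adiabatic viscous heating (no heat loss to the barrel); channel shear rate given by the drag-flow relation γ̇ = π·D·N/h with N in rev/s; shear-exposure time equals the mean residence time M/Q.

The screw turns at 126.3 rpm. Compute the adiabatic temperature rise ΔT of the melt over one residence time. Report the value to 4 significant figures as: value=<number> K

Convert throughput: Q = 137.3 kg/h = 137.3/3600 = 0.0381389 kg/s
t_res = M / Q_s = 4.84 / 0.0381389 = 126.905 s
D = 79.1 mm = 0.0791 m;  h = 3.81 mm = 0.00381 m;  N = 126.3 rpm / 60 = 2.105 rev/s
Shear rate: γ̇ = πDN/h = π·0.0791·2.105/0.00381 = 137.295 s⁻¹
ΔT = η·γ̇²·t_res / (ρ·cp) = 209 · (137.295)² · 126.905 / (1395 · 2569) = 139.506 K

value=139.5 K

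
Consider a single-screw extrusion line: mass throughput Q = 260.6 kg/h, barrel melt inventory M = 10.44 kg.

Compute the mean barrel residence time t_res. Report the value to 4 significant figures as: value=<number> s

value=144.2 s

Convert throughput: Q = 260.6 kg/h = 260.6/3600 = 0.0723889 kg/s
t_res = M / Q_s = 10.44 / 0.0723889 = 144.221 s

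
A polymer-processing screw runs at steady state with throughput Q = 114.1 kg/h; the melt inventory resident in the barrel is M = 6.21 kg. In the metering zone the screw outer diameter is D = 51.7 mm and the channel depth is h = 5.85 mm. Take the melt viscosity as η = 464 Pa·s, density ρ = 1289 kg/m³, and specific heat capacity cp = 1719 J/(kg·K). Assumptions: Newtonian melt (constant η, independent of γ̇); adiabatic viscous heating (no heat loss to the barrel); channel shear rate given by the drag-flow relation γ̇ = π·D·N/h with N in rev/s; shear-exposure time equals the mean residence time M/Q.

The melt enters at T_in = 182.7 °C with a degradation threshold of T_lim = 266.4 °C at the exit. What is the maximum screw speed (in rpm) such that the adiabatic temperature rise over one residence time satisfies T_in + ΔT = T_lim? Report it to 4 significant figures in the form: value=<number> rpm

Q_s = Q / 3600 = 114.1 / 3600 = 0.0316944 kg/s
t_res = M / Q_s = 6.21 ÷ 0.0316944 = 195.933 s
D = 51.7 mm = 0.0517 m;  h = 5.85 mm = 0.00585 m
ΔT_a = T_lim − T_in = 266.4 °C − 182.7 °C = 83.7 K
Invert ΔT = ηγ̇²t_res/(ρcp) for γ̇: γ̇_max² = ΔT_a ρ cp / (η t_res) = 83.7·1289·1719 / (464·195.933) = 2039.99 s⁻²
Take the square root: γ̇_max = √(2039.99) = 45.1662 s⁻¹
N_max = γ̇_max·h / (π·D) = 45.1662 · 0.00585 / (π · 0.0517) = 1.62678 rev/s = 97.6069 rpm

value=97.61 rpm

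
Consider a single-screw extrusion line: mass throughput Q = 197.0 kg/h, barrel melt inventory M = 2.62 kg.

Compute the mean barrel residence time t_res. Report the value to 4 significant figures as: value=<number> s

Q_s = Q / 3600 = 197.0 / 3600 = 0.0547222 kg/s
t_res = M / Q_s = 2.62 ÷ 0.0547222 = 47.8782 s

value=47.88 s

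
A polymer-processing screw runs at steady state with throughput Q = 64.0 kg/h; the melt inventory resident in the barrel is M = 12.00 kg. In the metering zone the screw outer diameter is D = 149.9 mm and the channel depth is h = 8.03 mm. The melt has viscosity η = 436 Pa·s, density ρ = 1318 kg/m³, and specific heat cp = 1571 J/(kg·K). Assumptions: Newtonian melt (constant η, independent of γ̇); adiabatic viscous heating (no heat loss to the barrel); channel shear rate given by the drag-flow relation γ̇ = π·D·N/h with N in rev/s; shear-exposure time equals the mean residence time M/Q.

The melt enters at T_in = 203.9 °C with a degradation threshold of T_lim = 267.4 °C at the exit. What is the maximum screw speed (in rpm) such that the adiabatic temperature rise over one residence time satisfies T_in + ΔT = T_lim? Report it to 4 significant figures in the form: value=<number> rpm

Convert throughput: Q = 64.0 kg/h = 64.0/3600 = 0.0177778 kg/s
t_res = M / Q_s = 12.00 / 0.0177778 = 675 s
D = 149.9 mm = 0.1499 m;  h = 8.03 mm = 0.00803 m
Allowable rise: ΔT_a = T_lim − T_in = 267.4 − 203.9 = 63.5 K
γ̇_max² = ΔT_a·ρ·cp / (η·t_res) = [63.5 × 1318 × 1571] / [436 × 675] = 446.761 s⁻²
γ̇_max = √446.761 = 21.1367 s⁻¹
N_max = γ̇_max·h / (π·D) = 21.1367 · 0.00803 / (π · 0.1499) = 0.360414 rev/s = 21.6248 rpm

value=21.62 rpm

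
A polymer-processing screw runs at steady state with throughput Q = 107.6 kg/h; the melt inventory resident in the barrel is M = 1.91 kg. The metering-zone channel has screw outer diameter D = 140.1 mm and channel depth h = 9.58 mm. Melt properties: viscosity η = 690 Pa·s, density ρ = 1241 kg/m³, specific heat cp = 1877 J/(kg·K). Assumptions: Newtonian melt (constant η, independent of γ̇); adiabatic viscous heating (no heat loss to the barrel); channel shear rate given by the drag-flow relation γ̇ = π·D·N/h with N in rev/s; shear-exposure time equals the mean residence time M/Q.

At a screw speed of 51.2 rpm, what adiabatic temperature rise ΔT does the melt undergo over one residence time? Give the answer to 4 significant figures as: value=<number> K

value=29.10 K

Q_s = Q / 3600 = 107.6 / 3600 = 0.0298889 kg/s
t_res = M / Q_s = 1.91 / 0.0298889 = 63.9033 s
D = 140.1 mm = 0.1401 m;  h = 9.58 mm = 0.00958 m;  N = 51.2 rpm / 60 = 0.853333 rev/s
Shear rate: γ̇ = πDN/h = π·0.1401·0.853333/0.00958 = 39.205 s⁻¹
Adiabatic rise: ΔT = η γ̇² t_res / (ρ cp) = 690·(39.205)²·63.9033 / (1241·1877) = 29.095 K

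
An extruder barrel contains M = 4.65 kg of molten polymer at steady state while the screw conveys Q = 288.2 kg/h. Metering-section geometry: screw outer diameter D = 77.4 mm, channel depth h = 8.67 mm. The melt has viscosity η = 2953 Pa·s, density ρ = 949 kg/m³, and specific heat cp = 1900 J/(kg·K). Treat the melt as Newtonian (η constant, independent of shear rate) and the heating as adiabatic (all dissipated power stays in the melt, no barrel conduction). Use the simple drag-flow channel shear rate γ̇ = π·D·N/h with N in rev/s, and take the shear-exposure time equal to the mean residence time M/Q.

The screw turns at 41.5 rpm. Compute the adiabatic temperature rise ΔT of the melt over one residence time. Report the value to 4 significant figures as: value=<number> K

value=35.80 K

Throughput in SI: Q_s = 288.2 kg/h ÷ 3600 s/h = 0.0800556 kg/s
t_res = M / Q_s = 4.65 / 0.0800556 = 58.0847 s
Geometry in metres: D = 77.4 mm → 0.0774 m, h = 8.67 mm → 0.00867 m; screw speed N = 41.5 rpm = 0.691667 rev/s
γ̇ = π·D·N / h = π · 0.0774 · 0.691667 / 0.00867 = 19.3985 s⁻¹
ΔT = η·γ̇²·t_res/(ρ·cp) = [2953 × 19.3985² × 58.0847] / [949 × 1900] = 35.7966 K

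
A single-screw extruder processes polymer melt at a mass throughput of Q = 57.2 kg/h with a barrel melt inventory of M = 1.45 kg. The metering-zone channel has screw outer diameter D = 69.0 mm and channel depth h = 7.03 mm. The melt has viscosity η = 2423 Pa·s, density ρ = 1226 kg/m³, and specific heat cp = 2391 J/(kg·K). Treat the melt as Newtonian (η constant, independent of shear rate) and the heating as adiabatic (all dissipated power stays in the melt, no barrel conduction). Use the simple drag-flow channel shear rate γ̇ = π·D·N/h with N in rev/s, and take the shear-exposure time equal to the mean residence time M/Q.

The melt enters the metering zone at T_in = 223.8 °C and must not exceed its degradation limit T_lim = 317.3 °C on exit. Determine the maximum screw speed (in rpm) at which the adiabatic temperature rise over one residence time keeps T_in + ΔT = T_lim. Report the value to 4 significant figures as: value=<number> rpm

value=68.51 rpm

Q_s = Q / 3600 = 57.2 / 3600 = 0.0158889 kg/s
t_res = M / Q_s = 1.45 ÷ 0.0158889 = 91.2587 s
D = 69.0 mm = 0.069 m;  h = 7.03 mm = 0.00703 m
ΔT_a = T_lim − T_in = 317.3 − 223.8 = 93.5 K
γ̇_max² = ΔT_a·ρ·cp / (η·t_res) = [93.5 × 1226 × 2391] / [2423 × 91.2587] = 1239.52 s⁻²
Take the square root: γ̇_max = √(1239.52) = 35.2068 s⁻¹
N_max = γ̇_max h / (πD) = 35.2068·0.00703/(π·0.069) = 1.14178 rev/s → ×60 = 68.5069 rpm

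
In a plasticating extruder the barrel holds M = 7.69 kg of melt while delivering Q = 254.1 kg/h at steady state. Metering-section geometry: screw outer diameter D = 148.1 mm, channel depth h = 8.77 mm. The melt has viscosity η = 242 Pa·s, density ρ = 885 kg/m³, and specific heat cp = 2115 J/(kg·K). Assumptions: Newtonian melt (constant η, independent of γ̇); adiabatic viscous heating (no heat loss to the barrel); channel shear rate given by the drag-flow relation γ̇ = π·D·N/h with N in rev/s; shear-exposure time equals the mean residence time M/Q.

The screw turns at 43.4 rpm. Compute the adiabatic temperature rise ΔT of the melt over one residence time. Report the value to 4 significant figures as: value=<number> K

value=20.74 K

Convert throughput: Q = 254.1 kg/h = 254.1/3600 = 0.0705833 kg/s
Mean residence time: t_res = M/Q_s = 7.69 kg / 0.0705833 kg/s = 108.949 s
Convert to SI: D = 0.1481 m, h = 0.00877 m, N = 43.4/60 = 0.723333 rev/s
γ̇ = π D N / h = (π)(0.1481)(0.723333) / 0.00877 = 38.3746 s⁻¹
ΔT = η·γ̇²·t_res/(ρ·cp) = [242 × 38.3746² × 108.949] / [885 × 2115] = 20.7431 K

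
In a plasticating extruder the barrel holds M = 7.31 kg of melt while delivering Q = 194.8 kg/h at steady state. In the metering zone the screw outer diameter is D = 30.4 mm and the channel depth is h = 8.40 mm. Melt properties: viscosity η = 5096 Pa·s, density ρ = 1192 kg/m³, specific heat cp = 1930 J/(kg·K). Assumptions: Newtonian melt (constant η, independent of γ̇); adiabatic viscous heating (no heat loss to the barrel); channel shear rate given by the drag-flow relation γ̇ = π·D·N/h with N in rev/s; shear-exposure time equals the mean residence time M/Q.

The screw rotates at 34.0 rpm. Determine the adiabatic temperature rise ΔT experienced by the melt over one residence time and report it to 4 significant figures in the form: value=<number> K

value=12.42 K

Convert throughput: Q = 194.8 kg/h = 194.8/3600 = 0.0541111 kg/s
t_res = M / Q_s = 7.31 / 0.0541111 = 135.092 s
D = 30.4 mm = 0.0304 m;  h = 8.40 mm = 0.0084 m;  N = 34.0 rpm / 60 = 0.566667 rev/s
γ̇ = π·D·N / h = π · 0.0304 · 0.566667 / 0.0084 = 6.44276 s⁻¹
ΔT = η·γ̇²·t_res / (ρ·cp) = 5096 · (6.44276)² · 135.092 / (1192 · 1930) = 12.4214 K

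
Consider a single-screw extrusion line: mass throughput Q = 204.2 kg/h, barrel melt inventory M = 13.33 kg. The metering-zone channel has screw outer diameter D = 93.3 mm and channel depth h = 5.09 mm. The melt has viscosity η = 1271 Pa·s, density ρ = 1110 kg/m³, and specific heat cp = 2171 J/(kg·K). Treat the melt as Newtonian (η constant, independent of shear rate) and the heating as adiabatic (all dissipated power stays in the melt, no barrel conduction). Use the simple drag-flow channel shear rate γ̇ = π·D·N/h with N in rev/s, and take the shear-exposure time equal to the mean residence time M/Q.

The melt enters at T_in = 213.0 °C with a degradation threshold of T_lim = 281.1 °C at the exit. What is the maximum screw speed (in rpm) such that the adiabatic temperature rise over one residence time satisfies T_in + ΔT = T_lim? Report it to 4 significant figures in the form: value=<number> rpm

value=24.42 rpm

Convert throughput: Q = 204.2 kg/h = 204.2/3600 = 0.0567222 kg/s
t_res = M / Q_s = 13.33 / 0.0567222 = 235.005 s
Convert to metres: D = 0.0933 m, h = 0.00509 m
ΔT_a = T_lim − T_in = 281.1 °C − 213.0 °C = 68.1 K
γ̇_max² = ΔT_a·ρ·cp / (η·t_res) = [68.1 × 1110 × 2171] / [1271 × 235.005] = 549.424 s⁻²
γ̇_max = sqrt(549.424) = 23.4398 s⁻¹
Solve γ̇ = πDN/h for N: N_max = γ̇_max·h/(π·D) = 23.4398 × 0.00509 / (π × 0.0933) = 0.407043 rev/s = 24.4226 rpm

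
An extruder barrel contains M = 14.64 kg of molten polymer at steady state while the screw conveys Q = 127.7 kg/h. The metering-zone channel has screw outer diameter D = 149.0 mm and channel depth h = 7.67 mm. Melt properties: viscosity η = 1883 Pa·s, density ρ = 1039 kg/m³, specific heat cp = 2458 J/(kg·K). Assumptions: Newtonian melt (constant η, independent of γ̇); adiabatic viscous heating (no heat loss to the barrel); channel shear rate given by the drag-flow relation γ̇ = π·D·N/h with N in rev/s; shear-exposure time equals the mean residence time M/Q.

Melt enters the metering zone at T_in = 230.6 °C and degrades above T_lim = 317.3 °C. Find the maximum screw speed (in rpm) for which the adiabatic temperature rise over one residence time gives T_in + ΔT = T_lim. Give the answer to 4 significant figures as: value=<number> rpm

Q_s = Q / 3600 = 127.7 / 3600 = 0.0354722 kg/s
t_res = M / Q_s = 14.64 ÷ 0.0354722 = 412.717 s
Geometry in SI: D = 149.0 mm → 0.149 m, h = 7.67 mm → 0.00767 m
Allowable rise: ΔT_a = T_lim − T_in = 317.3 − 230.6 = 86.7 K
γ̇_max² = ΔT_a·ρ·cp/(η·t_res) = 86.7·1039·2458/(1883·412.717) = 284.914 s⁻²
Take the square root: γ̇_max = √(284.914) = 16.8794 s⁻¹
N_max = γ̇_max h / (πD) = 16.8794·0.00767/(π·0.149) = 0.276577 rev/s → ×60 = 16.5946 rpm

value=16.59 rpm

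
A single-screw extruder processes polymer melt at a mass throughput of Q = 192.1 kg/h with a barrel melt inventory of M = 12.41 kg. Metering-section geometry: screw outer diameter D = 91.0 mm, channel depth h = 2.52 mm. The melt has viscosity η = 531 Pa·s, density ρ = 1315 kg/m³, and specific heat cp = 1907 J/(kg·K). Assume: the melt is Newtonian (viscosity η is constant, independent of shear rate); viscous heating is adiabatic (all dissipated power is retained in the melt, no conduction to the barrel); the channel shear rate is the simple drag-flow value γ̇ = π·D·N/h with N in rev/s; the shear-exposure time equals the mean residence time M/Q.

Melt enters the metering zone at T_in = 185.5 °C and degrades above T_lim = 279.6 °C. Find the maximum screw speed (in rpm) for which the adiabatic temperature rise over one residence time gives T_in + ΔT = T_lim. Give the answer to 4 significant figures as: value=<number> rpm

Q_s = Q / 3600 = 192.1 / 3600 = 0.0533611 kg/s
t_res = M / Q_s = 12.41 / 0.0533611 = 232.566 s
Convert to metres: D = 0.091 m, h = 0.00252 m
ΔT_a = T_lim − T_in = 279.6 − 185.5 = 94.1 K
γ̇_max² = ΔT_a·ρ·cp/(η·t_res) = 94.1·1315·1907/(531·232.566) = 1910.84 s⁻²
γ̇_max = sqrt(1910.84) = 43.7132 s⁻¹
N_max = γ̇_max h / (πD) = 43.7132·0.00252/(π·0.091) = 0.38532 rev/s → ×60 = 23.1192 rpm

value=23.12 rpm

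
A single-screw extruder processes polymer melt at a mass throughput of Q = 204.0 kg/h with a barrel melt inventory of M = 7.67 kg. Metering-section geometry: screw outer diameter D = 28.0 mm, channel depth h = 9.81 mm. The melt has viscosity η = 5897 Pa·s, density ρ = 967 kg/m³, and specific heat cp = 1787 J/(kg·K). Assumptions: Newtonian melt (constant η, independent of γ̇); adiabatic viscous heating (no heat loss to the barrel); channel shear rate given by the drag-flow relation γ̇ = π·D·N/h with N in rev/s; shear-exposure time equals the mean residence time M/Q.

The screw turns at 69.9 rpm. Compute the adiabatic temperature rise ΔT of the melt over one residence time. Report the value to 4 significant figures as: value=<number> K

value=50.41 K

Throughput in SI: Q_s = 204.0 kg/h ÷ 3600 s/h = 0.0566667 kg/s
t_res = M / Q_s = 7.67 / 0.0566667 = 135.353 s
Convert to SI: D = 0.028 m, h = 0.00981 m, N = 69.9/60 = 1.165 rev/s
Shear rate: γ̇ = πDN/h = π·0.028·1.165/0.00981 = 10.4464 s⁻¹
ΔT = η·γ̇²·t_res/(ρ·cp) = [5897 × 10.4464² × 135.353] / [967 × 1787] = 50.4054 K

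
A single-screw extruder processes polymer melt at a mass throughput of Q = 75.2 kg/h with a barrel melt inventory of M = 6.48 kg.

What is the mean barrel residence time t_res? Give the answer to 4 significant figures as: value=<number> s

Throughput in SI: Q_s = 75.2 kg/h ÷ 3600 s/h = 0.0208889 kg/s
t_res = M / Q_s = 6.48 ÷ 0.0208889 = 310.213 s

value=310.2 s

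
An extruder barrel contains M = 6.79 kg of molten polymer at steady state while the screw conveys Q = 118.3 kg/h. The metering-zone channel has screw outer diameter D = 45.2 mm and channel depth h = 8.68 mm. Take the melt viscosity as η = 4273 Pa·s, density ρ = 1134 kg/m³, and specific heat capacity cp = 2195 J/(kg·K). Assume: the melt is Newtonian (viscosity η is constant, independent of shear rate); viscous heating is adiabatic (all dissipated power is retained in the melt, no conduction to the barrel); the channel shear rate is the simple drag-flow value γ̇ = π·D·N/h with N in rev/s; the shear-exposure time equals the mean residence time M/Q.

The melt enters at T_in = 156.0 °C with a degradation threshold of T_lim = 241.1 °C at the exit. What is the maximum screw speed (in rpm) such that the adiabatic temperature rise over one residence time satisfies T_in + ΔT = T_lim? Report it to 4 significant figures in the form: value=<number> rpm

Q_s = Q / 3600 = 118.3 / 3600 = 0.0328611 kg/s
Mean residence time: t_res = M/Q_s = 6.79 kg / 0.0328611 kg/s = 206.627 s
D = 45.2 mm = 0.0452 m;  h = 8.68 mm = 0.00868 m
Allowable rise: ΔT_a = T_lim − T_in = 241.1 − 156.0 = 85.1 K
γ̇_max² = ΔT_a·ρ·cp / (η·t_res) = [85.1 × 1134 × 2195] / [4273 × 206.627] = 239.915 s⁻²
γ̇_max = √239.915 = 15.4892 s⁻¹
Solve γ̇ = πDN/h for N: N_max = γ̇_max·h/(π·D) = 15.4892 × 0.00868 / (π × 0.0452) = 0.946803 rev/s = 56.8082 rpm

value=56.81 rpm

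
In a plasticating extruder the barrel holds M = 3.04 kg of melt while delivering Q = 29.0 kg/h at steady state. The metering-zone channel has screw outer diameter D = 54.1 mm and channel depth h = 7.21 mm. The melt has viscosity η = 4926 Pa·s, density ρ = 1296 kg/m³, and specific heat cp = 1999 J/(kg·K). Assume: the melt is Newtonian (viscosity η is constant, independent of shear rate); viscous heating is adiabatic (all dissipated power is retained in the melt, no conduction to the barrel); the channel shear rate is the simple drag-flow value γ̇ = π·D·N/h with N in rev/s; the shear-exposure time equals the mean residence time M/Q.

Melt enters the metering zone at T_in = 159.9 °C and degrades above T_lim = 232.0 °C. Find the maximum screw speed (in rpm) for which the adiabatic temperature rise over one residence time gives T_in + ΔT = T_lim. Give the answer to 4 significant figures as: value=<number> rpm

value=25.51 rpm

Convert throughput: Q = 29.0 kg/h = 29.0/3600 = 0.00805556 kg/s
t_res = M / Q_s = 3.04 ÷ 0.00805556 = 377.379 s
Geometry in SI: D = 54.1 mm → 0.0541 m, h = 7.21 mm → 0.00721 m
ΔT_a = T_lim − T_in = 232.0 − 159.9 = 72.1 K
γ̇_max² = ΔT_a·ρ·cp / (η·t_res) = [72.1 × 1296 × 1999] / [4926 × 377.379] = 100.48 s⁻²
γ̇_max = sqrt(100.48) = 10.024 s⁻¹
Solve γ̇ = πDN/h for N: N_max = γ̇_max·h/(π·D) = 10.024 × 0.00721 / (π × 0.0541) = 0.425234 rev/s = 25.5141 rpm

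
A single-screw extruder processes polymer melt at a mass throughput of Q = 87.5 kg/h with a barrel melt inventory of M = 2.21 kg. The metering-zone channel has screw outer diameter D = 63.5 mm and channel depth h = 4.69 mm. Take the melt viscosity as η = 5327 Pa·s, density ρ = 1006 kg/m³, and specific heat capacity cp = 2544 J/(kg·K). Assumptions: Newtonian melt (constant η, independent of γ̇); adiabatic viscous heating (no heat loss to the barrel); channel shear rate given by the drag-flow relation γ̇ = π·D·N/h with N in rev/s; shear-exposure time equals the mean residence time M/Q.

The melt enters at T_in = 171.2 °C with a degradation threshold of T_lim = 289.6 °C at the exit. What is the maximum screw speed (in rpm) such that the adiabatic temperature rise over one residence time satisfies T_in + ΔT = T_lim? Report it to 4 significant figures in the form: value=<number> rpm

Throughput in SI: Q_s = 87.5 kg/h ÷ 3600 s/h = 0.0243056 kg/s
Mean residence time: t_res = M/Q_s = 2.21 kg / 0.0243056 kg/s = 90.9257 s
Convert to metres: D = 0.0635 m, h = 0.00469 m
Allowable rise: ΔT_a = T_lim − T_in = 289.6 − 171.2 = 118.4 K
γ̇_max² = ΔT_a·ρ·cp / (η·t_res) = [118.4 × 1006 × 2544] / [5327 × 90.9257] = 625.601 s⁻²
γ̇_max = √625.601 = 25.012 s⁻¹
N_max = γ̇_max h / (πD) = 25.012·0.00469/(π·0.0635) = 0.588028 rev/s → ×60 = 35.2817 rpm

value=35.28 rpm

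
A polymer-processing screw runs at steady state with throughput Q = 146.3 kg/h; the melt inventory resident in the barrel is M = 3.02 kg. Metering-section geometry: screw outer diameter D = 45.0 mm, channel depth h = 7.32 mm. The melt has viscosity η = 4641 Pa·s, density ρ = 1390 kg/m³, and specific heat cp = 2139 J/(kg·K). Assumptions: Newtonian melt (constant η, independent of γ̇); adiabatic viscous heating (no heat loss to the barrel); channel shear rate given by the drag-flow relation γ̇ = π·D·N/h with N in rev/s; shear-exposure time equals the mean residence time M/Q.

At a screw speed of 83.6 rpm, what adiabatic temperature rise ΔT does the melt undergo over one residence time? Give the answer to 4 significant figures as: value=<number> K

value=84.00 K

Throughput in SI: Q_s = 146.3 kg/h ÷ 3600 s/h = 0.0406389 kg/s
t_res = M / Q_s = 3.02 / 0.0406389 = 74.3131 s
Geometry in metres: D = 45.0 mm → 0.045 m, h = 7.32 mm → 0.00732 m; screw speed N = 83.6 rpm = 1.39333 rev/s
γ̇ = π·D·N / h = π · 0.045 · 1.39333 / 0.00732 = 26.9095 s⁻¹
ΔT = η·γ̇²·t_res / (ρ·cp) = 4641 · (26.9095)² · 74.3131 / (1390 · 2139) = 83.997 K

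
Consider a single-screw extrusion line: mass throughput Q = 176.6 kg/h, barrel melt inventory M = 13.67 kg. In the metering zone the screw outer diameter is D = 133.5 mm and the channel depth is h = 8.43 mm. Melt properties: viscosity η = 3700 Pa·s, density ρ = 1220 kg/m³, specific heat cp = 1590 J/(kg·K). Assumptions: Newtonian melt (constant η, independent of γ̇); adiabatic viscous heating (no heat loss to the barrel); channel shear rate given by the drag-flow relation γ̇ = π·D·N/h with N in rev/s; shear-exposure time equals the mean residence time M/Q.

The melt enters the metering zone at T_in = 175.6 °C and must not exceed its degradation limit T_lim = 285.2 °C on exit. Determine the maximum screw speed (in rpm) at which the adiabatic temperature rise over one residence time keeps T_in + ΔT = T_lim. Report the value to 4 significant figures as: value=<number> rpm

value=17.32 rpm

Convert throughput: Q = 176.6 kg/h = 176.6/3600 = 0.0490556 kg/s
Mean residence time: t_res = M/Q_s = 13.67 kg / 0.0490556 kg/s = 278.664 s
D = 133.5 mm = 0.1335 m;  h = 8.43 mm = 0.00843 m
Allowable rise: ΔT_a = T_lim − T_in = 285.2 − 175.6 = 109.6 K
γ̇_max² = ΔT_a·ρ·cp/(η·t_res) = 109.6·1220·1590/(3700·278.664) = 206.198 s⁻²
γ̇_max = √206.198 = 14.3596 s⁻¹
N_max = γ̇_max h / (πD) = 14.3596·0.00843/(π·0.1335) = 0.288628 rev/s → ×60 = 17.3177 rpm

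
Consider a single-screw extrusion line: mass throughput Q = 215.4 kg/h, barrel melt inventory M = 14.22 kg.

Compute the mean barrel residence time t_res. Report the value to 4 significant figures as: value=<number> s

Q_s = Q / 3600 = 215.4 / 3600 = 0.0598333 kg/s
t_res = M / Q_s = 14.22 / 0.0598333 = 237.66 s

value=237.7 s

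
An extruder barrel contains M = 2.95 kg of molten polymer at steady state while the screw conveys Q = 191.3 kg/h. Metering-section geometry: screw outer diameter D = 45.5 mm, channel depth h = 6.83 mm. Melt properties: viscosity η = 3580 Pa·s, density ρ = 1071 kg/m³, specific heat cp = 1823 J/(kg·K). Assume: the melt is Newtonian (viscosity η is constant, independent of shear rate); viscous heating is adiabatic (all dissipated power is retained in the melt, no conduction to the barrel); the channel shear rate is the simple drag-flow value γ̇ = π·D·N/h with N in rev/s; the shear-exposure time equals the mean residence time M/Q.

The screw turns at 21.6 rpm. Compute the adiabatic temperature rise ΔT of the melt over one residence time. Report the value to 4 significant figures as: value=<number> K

Q_s = Q / 3600 = 191.3 / 3600 = 0.0531389 kg/s
t_res = M / Q_s = 2.95 ÷ 0.0531389 = 55.5149 s
Geometry in metres: D = 45.5 mm → 0.0455 m, h = 6.83 mm → 0.00683 m; screw speed N = 21.6 rpm = 0.36 rev/s
Shear rate: γ̇ = πDN/h = π·0.0455·0.36/0.00683 = 7.5343 s⁻¹
ΔT = η·γ̇²·t_res/(ρ·cp) = [3580 × 7.5343² × 55.5149] / [1071 × 1823] = 5.77833 K

value=5.778 K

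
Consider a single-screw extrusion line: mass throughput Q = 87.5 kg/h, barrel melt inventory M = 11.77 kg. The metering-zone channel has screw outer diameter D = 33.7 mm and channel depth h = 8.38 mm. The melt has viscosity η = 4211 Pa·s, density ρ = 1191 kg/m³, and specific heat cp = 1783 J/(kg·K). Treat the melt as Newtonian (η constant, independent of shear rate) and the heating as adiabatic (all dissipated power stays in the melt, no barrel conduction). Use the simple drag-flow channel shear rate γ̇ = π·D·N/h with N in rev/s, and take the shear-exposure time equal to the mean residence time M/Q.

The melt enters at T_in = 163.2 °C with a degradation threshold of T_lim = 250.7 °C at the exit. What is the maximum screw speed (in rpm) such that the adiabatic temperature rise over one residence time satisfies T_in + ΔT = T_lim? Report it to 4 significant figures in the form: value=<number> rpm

value=45.33 rpm

Throughput in SI: Q_s = 87.5 kg/h ÷ 3600 s/h = 0.0243056 kg/s
t_res = M / Q_s = 11.77 / 0.0243056 = 484.251 s
D = 33.7 mm = 0.0337 m;  h = 8.38 mm = 0.00838 m
ΔT_a = T_lim − T_in = 250.7 °C − 163.2 °C = 87.5 K
Invert ΔT = ηγ̇²t_res/(ρcp) for γ̇: γ̇_max² = ΔT_a ρ cp / (η t_res) = 87.5·1191·1783 / (4211·484.251) = 91.1203 s⁻²
γ̇_max = √91.1203 = 9.54569 s⁻¹
Solve γ̇ = πDN/h for N: N_max = γ̇_max·h/(π·D) = 9.54569 × 0.00838 / (π × 0.0337) = 0.755565 rev/s = 45.3339 rpm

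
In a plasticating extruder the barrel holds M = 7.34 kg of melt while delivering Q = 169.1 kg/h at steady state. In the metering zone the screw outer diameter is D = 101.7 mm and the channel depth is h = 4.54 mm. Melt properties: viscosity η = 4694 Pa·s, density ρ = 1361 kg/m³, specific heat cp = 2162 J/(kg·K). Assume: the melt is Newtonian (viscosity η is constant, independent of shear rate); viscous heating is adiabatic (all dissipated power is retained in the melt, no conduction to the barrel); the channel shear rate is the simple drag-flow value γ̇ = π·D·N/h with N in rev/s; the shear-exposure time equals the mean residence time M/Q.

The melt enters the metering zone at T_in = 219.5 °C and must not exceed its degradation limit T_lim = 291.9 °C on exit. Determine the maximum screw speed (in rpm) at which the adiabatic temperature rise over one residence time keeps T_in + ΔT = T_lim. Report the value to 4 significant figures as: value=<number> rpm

Q_s = Q / 3600 = 169.1 / 3600 = 0.0469722 kg/s
Mean residence time: t_res = M/Q_s = 7.34 kg / 0.0469722 kg/s = 156.263 s
Geometry in SI: D = 101.7 mm → 0.1017 m, h = 4.54 mm → 0.00454 m
ΔT_a = T_lim − T_in = 291.9 °C − 219.5 °C = 72.4 K
Invert ΔT = ηγ̇²t_res/(ρcp) for γ̇: γ̇_max² = ΔT_a ρ cp / (η t_res) = 72.4·1361·2162 / (4694·156.263) = 290.439 s⁻²
γ̇_max = sqrt(290.439) = 17.0423 s⁻¹
Solve γ̇ = πDN/h for N: N_max = γ̇_max·h/(π·D) = 17.0423 × 0.00454 / (π × 0.1017) = 0.242165 rev/s = 14.5299 rpm

value=14.53 rpm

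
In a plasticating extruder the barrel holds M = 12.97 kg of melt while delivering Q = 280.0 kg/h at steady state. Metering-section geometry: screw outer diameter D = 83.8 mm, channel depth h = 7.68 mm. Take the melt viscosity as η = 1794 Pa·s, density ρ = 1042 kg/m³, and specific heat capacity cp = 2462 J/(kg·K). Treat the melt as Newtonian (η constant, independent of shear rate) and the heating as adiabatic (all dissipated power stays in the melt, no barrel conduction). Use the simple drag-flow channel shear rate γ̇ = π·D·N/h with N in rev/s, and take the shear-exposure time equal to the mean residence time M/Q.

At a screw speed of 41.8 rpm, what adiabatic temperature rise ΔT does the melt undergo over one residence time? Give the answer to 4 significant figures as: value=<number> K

value=66.51 K

Q_s = Q / 3600 = 280.0 / 3600 = 0.0777778 kg/s
t_res = M / Q_s = 12.97 / 0.0777778 = 166.757 s
Convert to SI: D = 0.0838 m, h = 0.00768 m, N = 41.8/60 = 0.696667 rev/s
γ̇ = π D N / h = (π)(0.0838)(0.696667) / 0.00768 = 23.8813 s⁻¹
Adiabatic rise: ΔT = η γ̇² t_res / (ρ cp) = 1794·(23.8813)²·166.757 / (1042·2462) = 66.5069 K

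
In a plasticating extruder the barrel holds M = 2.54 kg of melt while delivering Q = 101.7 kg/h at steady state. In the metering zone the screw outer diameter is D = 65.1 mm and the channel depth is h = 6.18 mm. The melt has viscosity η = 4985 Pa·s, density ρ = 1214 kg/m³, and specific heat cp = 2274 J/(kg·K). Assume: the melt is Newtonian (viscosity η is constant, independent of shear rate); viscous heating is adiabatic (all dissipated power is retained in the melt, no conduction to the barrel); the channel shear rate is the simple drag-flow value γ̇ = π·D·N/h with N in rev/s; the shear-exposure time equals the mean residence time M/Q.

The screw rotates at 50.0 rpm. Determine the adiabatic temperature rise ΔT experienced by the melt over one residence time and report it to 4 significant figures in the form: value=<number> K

value=123.5 K

Throughput in SI: Q_s = 101.7 kg/h ÷ 3600 s/h = 0.02825 kg/s
Mean residence time: t_res = M/Q_s = 2.54 kg / 0.02825 kg/s = 89.9115 s
D = 65.1 mm = 0.0651 m;  h = 6.18 mm = 0.00618 m;  N = 50.0 rpm / 60 = 0.833333 rev/s
γ̇ = π·D·N / h = π · 0.0651 · 0.833333 / 0.00618 = 27.5779 s⁻¹
ΔT = η·γ̇²·t_res/(ρ·cp) = [4985 × 27.5779² × 89.9115] / [1214 × 2274] = 123.479 K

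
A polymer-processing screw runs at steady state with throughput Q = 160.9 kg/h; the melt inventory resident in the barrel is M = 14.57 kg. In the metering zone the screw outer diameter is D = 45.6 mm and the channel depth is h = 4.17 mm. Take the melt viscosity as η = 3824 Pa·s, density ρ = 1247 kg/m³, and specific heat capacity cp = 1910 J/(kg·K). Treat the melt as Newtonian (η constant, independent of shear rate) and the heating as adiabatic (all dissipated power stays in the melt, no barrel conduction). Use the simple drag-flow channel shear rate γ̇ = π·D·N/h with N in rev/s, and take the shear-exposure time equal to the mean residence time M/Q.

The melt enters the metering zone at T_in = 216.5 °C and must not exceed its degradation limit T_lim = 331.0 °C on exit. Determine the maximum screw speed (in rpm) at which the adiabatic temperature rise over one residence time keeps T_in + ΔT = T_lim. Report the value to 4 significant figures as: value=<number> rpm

value=25.83 rpm

Throughput in SI: Q_s = 160.9 kg/h ÷ 3600 s/h = 0.0446944 kg/s
Mean residence time: t_res = M/Q_s = 14.57 kg / 0.0446944 kg/s = 325.991 s
Convert to metres: D = 0.0456 m, h = 0.00417 m
ΔT_a = T_lim − T_in = 331.0 − 216.5 = 114.5 K
γ̇_max² = ΔT_a·ρ·cp/(η·t_res) = 114.5·1247·1910/(3824·325.991) = 218.767 s⁻²
γ̇_max = √218.767 = 14.7908 s⁻¹
Solve γ̇ = πDN/h for N: N_max = γ̇_max·h/(π·D) = 14.7908 × 0.00417 / (π × 0.0456) = 0.430539 rev/s = 25.8323 rpm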